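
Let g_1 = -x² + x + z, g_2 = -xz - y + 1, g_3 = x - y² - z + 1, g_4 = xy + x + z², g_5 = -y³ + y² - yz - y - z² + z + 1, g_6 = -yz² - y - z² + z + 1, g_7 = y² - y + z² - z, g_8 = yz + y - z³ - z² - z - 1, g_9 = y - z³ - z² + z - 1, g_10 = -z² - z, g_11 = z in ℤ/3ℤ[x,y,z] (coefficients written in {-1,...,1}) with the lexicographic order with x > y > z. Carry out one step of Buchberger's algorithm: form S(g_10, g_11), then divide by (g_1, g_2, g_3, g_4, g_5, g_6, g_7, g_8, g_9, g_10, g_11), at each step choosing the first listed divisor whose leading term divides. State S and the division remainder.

lcm(LM(g_10), LM(g_11)) = z².
S = (lcm/LT(g_10))·g_10 − (lcm/LT(g_11))·g_11 = z.
Reduce S modulo (g_1, g_2, g_3, g_4, g_5, g_6, g_7, g_8, g_9, g_10, g_11) in that order:
  leading term z: subtract (1)·g_11 from z → 0
The remainder is 0, so this S-polynomial contributes no new basis element.
An S-polynomial is built so that the two leading terms cancel; whether anything survives reduction is exactly the Gröbner-basis criterion.

S(g_10, g_11) = z; remainder on division = 0.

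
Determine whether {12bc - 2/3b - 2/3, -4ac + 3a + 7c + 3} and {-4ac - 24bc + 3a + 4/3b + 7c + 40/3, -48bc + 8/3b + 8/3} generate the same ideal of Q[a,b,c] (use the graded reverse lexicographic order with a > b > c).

No, the ideals differ.

Two ideals are equal iff their reduced Gröbner bases coincide (the reduced basis is unique for a fixed ordering).
Buchberger on the first generating set:
f_1 = 12bc - 2/3b - 2/3, LT = bc.
f_2 = -4ac + 3a + 7c + 3, LT = ac.

S(f_1,f_2): lcm = abc. S = 25/36ab + 7/4bc - 1/18a + 3/4b.
  reduce S modulo (f_1, f_2):
  remainder 25/36ab - 1/18a + 61/72b + 7/72 ≠ 0; add g_3 = 25/36ab - 1/18a + 61/72b + 7/72 to the basis.

The other S-polynomials (S(f_1,g_3), S(f_2,g_3)) all reduce to 0 modulo the current basis, so we have a Gröbner basis.
Inter-reduce: drop elements whose leading term is divisible by another's, tail-reduce, and make monic.
Reduced Gröbner basis: {ab - 2/25a + 61/50b + 7/50, ac - 3/4a - 7/4c - 3/4, bc - 1/18b - 1/18}.

Buchberger on the second generating set:
h_1 = -4ac - 24bc + 3a + 4/3b + 7c + 40/3, LT = ac.
h_2 = -48bc + 8/3b + 8/3, LT = bc.

S(h_1,h_2): lcm = abc. S = 6b^2c - 25/36ab - 1/3b^2 - 7/4bc + 1/18a - 10/3b.
  reduce S modulo (h_1, h_2):
  remainder -25/36ab + 1/18a - 223/72b - 7/72 ≠ 0; add k_3 = -25/36ab + 1/18a - 223/72b - 7/72 to the basis.

The other S-polynomials (S(h_1,k_3), S(h_2,k_3)) all reduce to 0 modulo the current basis, so we have a Gröbner basis.
Inter-reduce: drop elements whose leading term is divisible by another's, tail-reduce, and make monic.
Reduced Gröbner basis: {ab - 2/25a + 223/50b + 7/50, ac - 3/4a - 7/4c - 3, bc - 1/18b - 1/18}.

These differ, so the ideals are not equal.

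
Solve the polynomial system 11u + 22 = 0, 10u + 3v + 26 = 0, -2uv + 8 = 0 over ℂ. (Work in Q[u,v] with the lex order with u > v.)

Compute a lex Gröbner basis by Buchberger's algorithm.
f_1 = 11u + 22, LT = u.
f_2 = 10u + 3v + 26, LT = u.
f_3 = -2uv + 8, LT = uv.

S(f_1,f_2): lcm = u. S = -\tfrac{3}{10}v - \tfrac{3}{5}.
  leading term v: no divisor's leading term divides it; move -\tfrac{3}{10}v to the remainder.
  leading term 1: no divisor's leading term divides it; move -\tfrac{3}{5} to the remainder.
  remainder -\tfrac{3}{10}v - \tfrac{3}{5} ≠ 0; add h_4 = -\tfrac{3}{10}v - \tfrac{3}{5} to the basis.

The other S-polynomials (S(f_1,f_3), S(f_2,f_3), S(f_1,h_4), S(f_2,h_4), S(f_3,h_4)) all reduce to 0 modulo the current basis, so we have a Gröbner basis.
Inter-reduce: drop elements whose leading term is divisible by another's, tail-reduce, and make monic.
Reduced Gröbner basis: {u + 2, v + 2}.

From the last basis element, v + 2 = 0, so v takes values in {-2}. Each choice, substituted upward through the basis, yields the corresponding point(s) of the solution set.
  v = -2: the earlier basis element becomes u + 2 = 0, giving u = -2 — point (-2, -2).

{(-2, -2)}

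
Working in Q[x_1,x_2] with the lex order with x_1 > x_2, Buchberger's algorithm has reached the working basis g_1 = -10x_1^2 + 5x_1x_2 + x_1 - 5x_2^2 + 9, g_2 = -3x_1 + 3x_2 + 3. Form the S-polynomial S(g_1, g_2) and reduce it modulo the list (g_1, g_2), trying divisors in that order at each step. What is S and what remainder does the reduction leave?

lcm(LM(g_1), LM(g_2)) = x_1^2.
S = (lcm/LT(g_1))·g_1 − (lcm/LT(g_2))·g_2 = 1/2x_1x_2 + 9/10x_1 + 1/2x_2^2 - 9/10.
Reduce S modulo (g_1, g_2) in that order:
  leading term x_1x_2: subtract (-1/6x_2)·g_2 from 1/2x_1x_2 + 9/10x_1 + 1/2x_2^2 - 9/10 → 9/10x_1 + x_2^2 + 1/2x_2 - 9/10
  leading term x_1: subtract (-3/10)·g_2 from 9/10x_1 + x_2^2 + 1/2x_2 - 9/10 → x_2^2 + 7/5x_2
  leading term x_2^2: no divisor's leading term divides it; move x_2^2 to the remainder.
  leading term x_2: no divisor's leading term divides it; move 7/5x_2 to the remainder.
The remainder x_2^2 + 7/5x_2 is nonzero, so it would be added as the next basis element.

S(g_1, g_2) = 1/2x_1x_2 + 9/10x_1 + 1/2x_2^2 - 9/10; remainder on division = x_2^2 + 7/5x_2.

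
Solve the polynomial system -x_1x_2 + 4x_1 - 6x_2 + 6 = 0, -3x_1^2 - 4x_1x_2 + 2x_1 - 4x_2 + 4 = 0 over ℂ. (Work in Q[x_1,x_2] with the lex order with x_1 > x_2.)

Compute a lex Gröbner basis by Buchberger's algorithm.
f_1 = -x_1x_2 + 4x_1 - 6x_2 + 6, LT = x_1x_2.
f_2 = -3x_1^2 - 4x_1x_2 + 2x_1 - 4x_2 + 4, LT = x_1^2.

S(f_1,f_2): lcm = x_1^2x_2. S = -4x_1^2 - 4/3x_1x_2^2 + 20/3x_1x_2 - 6x_1 - 4/3x_2^2 + 4/3x_2.
  leading term x_1^2: subtract (4/3)·f_2 from -4x_1^2 - 4/3x_1x_2^2 + 20/3x_1x_2 - 6x_1 - 4/3x_2^2 + 4/3x_2 → -4/3x_1x_2^2 + 12x_1x_2 - 26/3x_1 - 4/3x_2^2 + 20/3x_2 - 16/3
  leading term x_1x_2^2: subtract (4/3x_2)·f_1 from -4/3x_1x_2^2 + 12x_1x_2 - 26/3x_1 - 4/3x_2^2 + 20/3x_2 - 16/3 → 20/3x_1x_2 - 26/3x_1 + 20/3x_2^2 - 4/3x_2 - 16/3
  leading term x_1x_2: subtract (-20/3)·f_1 from 20/3x_1x_2 - 26/3x_1 + 20/3x_2^2 - 4/3x_2 - 16/3 → 18x_1 + 20/3x_2^2 - 124/3x_2 + 104/3
  leading term x_1: no divisor's leading term divides it; move 18x_1 to the remainder.
  leading term x_2^2: no divisor's leading term divides it; move 20/3x_2^2 to the remainder.
  leading term x_2: no divisor's leading term divides it; move -124/3x_2 to the remainder.
  leading term 1: no divisor's leading term divides it; move 104/3 to the remainder.
  remainder 18x_1 + 20/3x_2^2 - 124/3x_2 + 104/3 ≠ 0; add h_3 = 18x_1 + 20/3x_2^2 - 124/3x_2 + 104/3 to the basis.

S(f_1,h_3): lcm = x_1x_2. S = -4x_1 - 10/27x_2^3 + 62/27x_2^2 + 110/27x_2 - 6.
  leading term x_1: subtract (-2/9)·h_3 from -4x_1 - 10/27x_2^3 + 62/27x_2^2 + 110/27x_2 - 6 → -10/27x_2^3 + 34/9x_2^2 - 46/9x_2 + 46/27
  leading term x_2^3: no divisor's leading term divides it; move -10/27x_2^3 to the remainder.
  leading term x_2^2: no divisor's leading term divides it; move 34/9x_2^2 to the remainder.
  leading term x_2: no divisor's leading term divides it; move -46/9x_2 to the remainder.
  leading term 1: no divisor's leading term divides it; move 46/27 to the remainder.
  remainder -10/27x_2^3 + 34/9x_2^2 - 46/9x_2 + 46/27 ≠ 0; add h_4 = -10/27x_2^3 + 34/9x_2^2 - 46/9x_2 + 46/27 to the basis.

The other S-polynomials (S(f_2,h_3), S(f_1,h_4), S(f_2,h_4), S(h_3,h_4)) all reduce to 0 modulo the current basis, so we have a Gröbner basis.
Inter-reduce: drop elements whose leading term is divisible by another's, tail-reduce, and make monic.
Reduced Gröbner basis: {x_1 + 10/27x_2^2 - 62/27x_2 + 52/27, x_2^3 - 51/5x_2^2 + 69/5x_2 - 23/5}.

The lex basis is triangular: the last element involves only x_2. Solving x_2^3 - 51/5x_2^2 + 69/5x_2 - 23/5 = 0 gives x_2 ∈ {1, 23/5 - 3*sqrt(46)/5, 3*sqrt(46)/5 + 23/5}; substituting each value into the earlier elements determines the remaining variables.
  x_2 = 1: the earlier basis element becomes x_1 = 0, giving x_1 = 0 — point (0, 1).
  x_2 = 23/5 - 3*sqrt(46)/5: the earlier basis element becomes x_1 - 2*sqrt(46)/3 + 16/3 = 0, giving x_1 = -16/3 + 2*sqrt(46)/3 — point (-16/3 + 2*sqrt(46)/3, 23/5 - 3*sqrt(46)/5).
  x_2 = 3*sqrt(46)/5 + 23/5: the earlier basis element becomes x_1 + 2*sqrt(46)/3 + 16/3 = 0, giving x_1 = -16/3 - 2*sqrt(46)/3 — point (-16/3 - 2*sqrt(46)/3, 3*sqrt(46)/5 + 23/5).
Check: every point annihilates each of the original generators.

{(0, 1), (-16/3 + 2*sqrt(46)/3, 23/5 - 3*sqrt(46)/5), (-16/3 - 2*sqrt(46)/3, 3*sqrt(46)/5 + 23/5)}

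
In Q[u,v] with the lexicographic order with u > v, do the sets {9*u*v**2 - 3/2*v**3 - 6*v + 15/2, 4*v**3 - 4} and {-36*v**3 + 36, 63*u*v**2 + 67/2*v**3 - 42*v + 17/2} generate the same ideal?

Yes, the ideals are equal.

Equality of ideals is decidable: compute both reduced Gröbner bases (unique for the ordering) and check whether they agree.
Buchberger on the first generating set:
f_1 = 9*u*v**2 - 3/2*v**3 - 6*v + 15/2, LT = u*v**2.
f_2 = 4*v**3 - 4, LT = v**3.

S(f_1,f_2): lcm = u*v**3. S = u - 1/6*v**4 - 2/3*v**2 + 5/6*v.
  leading term u: no divisor's leading term divides it; move u to the remainder.
  leading term v**4: subtract (-1/24*v)·f_2 from -1/6*v**4 - 2/3*v**2 + 5/6*v → -2/3*v**2 + 2/3*v
  leading term v**2: no divisor's leading term divides it; move -2/3*v**2 to the remainder.
  leading term v: no divisor's leading term divides it; move 2/3*v to the remainder.
  remainder u - 2/3*v**2 + 2/3*v ≠ 0; add g_3 = u - 2/3*v**2 + 2/3*v to the basis.

The other S-polynomials (S(f_1,g_3), S(f_2,g_3)) all reduce to 0 modulo the current basis, so we have a Gröbner basis.
Inter-reduce: drop elements whose leading term is divisible by another's, tail-reduce, and make monic.
Reduced Gröbner basis: {u - 2/3*v**2 + 2/3*v, v**3 - 1}.

Buchberger on the second generating set:
h_1 = -36*v**3 + 36, LT = v**3.
h_2 = 63*u*v**2 + 67/2*v**3 - 42*v + 17/2, LT = u*v**2.

S(h_1,h_2): lcm = u*v**3. S = -u - 67/126*v**4 + 2/3*v**2 - 17/126*v.
  leading term u: no divisor's leading term divides it; move -u to the remainder.
  leading term v**4: subtract (67/4536*v)·h_1 from -67/126*v**4 + 2/3*v**2 - 17/126*v → 2/3*v**2 - 2/3*v
  leading term v**2: no divisor's leading term divides it; move 2/3*v**2 to the remainder.
  leading term v: no divisor's leading term divides it; move -2/3*v to the remainder.
  remainder -u + 2/3*v**2 - 2/3*v ≠ 0; add k_3 = -u + 2/3*v**2 - 2/3*v to the basis.

The other S-polynomials (S(h_1,k_3), S(h_2,k_3)) all reduce to 0 modulo the current basis, so we have a Gröbner basis.
Inter-reduce: drop elements whose leading term is divisible by another's, tail-reduce, and make monic.
Reduced Gröbner basis: {u - 2/3*v**2 + 2/3*v, v**3 - 1}.

Same reduced basis, so the two generating sets span the same ideal.
The choice of monomial ordering does not affect the verdict — as long as both bases are computed under the same ordering, their equality decides ideal equality.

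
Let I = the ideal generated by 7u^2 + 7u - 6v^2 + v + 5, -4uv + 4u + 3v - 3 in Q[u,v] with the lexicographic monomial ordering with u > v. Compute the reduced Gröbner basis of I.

G = {u^2 + u - 6/7v^2 + 1/7v + 5/7, uv - u - 3/4v + 3/4, v^3 - 7/6v^2 - 211/96v + 227/96}

f_1 = 7u^2 + 7u - 6v^2 + v + 5, LT = u^2.
f_2 = -4uv + 4u + 3v - 3, LT = uv.

S(f_1,f_2): lcm = u^2v. S = u^2 + 7/4uv - 3/4u - 6/7v^3 + 1/7v^2 + 5/7v.
  leading term u^2: subtract (1/7)·f_1 from u^2 + 7/4uv - 3/4u - 6/7v^3 + 1/7v^2 + 5/7v → 7/4uv - 7/4u - 6/7v^3 + v^2 + 4/7v - 5/7
  leading term uv: subtract (-7/16)·f_2 from 7/4uv - 7/4u - 6/7v^3 + v^2 + 4/7v - 5/7 → -6/7v^3 + v^2 + 211/112v - 227/112
  leading term v^3: no divisor's leading term divides it; move -6/7v^3 to the remainder.
  leading term v^2: no divisor's leading term divides it; move v^2 to the remainder.
  leading term v: no divisor's leading term divides it; move 211/112v to the remainder.
  leading term 1: no divisor's leading term divides it; move -227/112 to the remainder.
  remainder -6/7v^3 + v^2 + 211/112v - 227/112 ≠ 0; add g_3 = -6/7v^3 + v^2 + 211/112v - 227/112 to the basis.

S(f_1,g_3): leading monomials are coprime, so the S-polynomial reduces to 0 (Buchberger's first criterion).
S(f_2,g_3): lcm = uv^3. S = 1/6uv^2 + 211/96uv - 227/96u - 3/4v^3 + 3/4v^2.
  leading term uv^2: subtract (-1/24v)·f_2 from 1/6uv^2 + 211/96uv - 227/96u - 3/4v^3 + 3/4v^2 → 227/96uv - 227/96u - 3/4v^3 + 7/8v^2 - 1/8v
  leading term uv: subtract (-227/384)·f_2 from 227/96uv - 227/96u - 3/4v^3 + 7/8v^2 - 1/8v → -3/4v^3 + 7/8v^2 + 211/128v - 227/128
  leading term v^3: subtract (7/8)·g_3 from -3/4v^3 + 7/8v^2 + 211/128v - 227/128 → 0
  remainder 0.

Every S-polynomial of the final basis reduces to 0, so we have a Gröbner basis.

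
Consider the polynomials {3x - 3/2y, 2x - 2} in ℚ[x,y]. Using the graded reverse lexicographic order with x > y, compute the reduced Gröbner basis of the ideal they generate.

f_1 = 3x - 3/2y, LT = x.
f_2 = 2x - 2, LT = x.

S(f_1,f_2): lcm = x. S = -½y + 1.
  leading term y: no divisor's leading term divides it; move -½y to the remainder.
  leading term 1: no divisor's leading term divides it; move 1 to the remainder.
  remainder -½y + 1 ≠ 0; add g_3 = -½y + 1 to the basis.

The other S-polynomials (S(f_1,g_3), S(f_2,g_3)) all reduce to 0 modulo the current basis, so we have a Gröbner basis.
Inter-reduce: drop elements whose leading term is divisible by another's, tail-reduce, and make monic.

G = {x - 1, y - 2}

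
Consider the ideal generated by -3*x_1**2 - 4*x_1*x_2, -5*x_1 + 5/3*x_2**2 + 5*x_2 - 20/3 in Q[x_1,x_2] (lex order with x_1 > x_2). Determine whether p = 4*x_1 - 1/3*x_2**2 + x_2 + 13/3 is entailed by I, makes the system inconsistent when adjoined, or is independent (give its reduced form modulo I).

First compute the reduced Gröbner basis of I by Buchberger's algorithm.
f_1 = -3*x_1**2 - 4*x_1*x_2, LT = x_1**2.
f_2 = -5*x_1 + 5/3*x_2**2 + 5*x_2 - 20/3, LT = x_1.

S(f_1,f_2): lcm = x_1**2. S = 1/3*x_1*x_2**2 + 7/3*x_1*x_2 - 4/3*x_1.
  leading term x_1*x_2**2: subtract (-1/15*x_2**2)·f_2 from 1/3*x_1*x_2**2 + 7/3*x_1*x_2 - 4/3*x_1 → 7/3*x_1*x_2 - 4/3*x_1 + 1/9*x_2**4 + 1/3*x_2**3 - 4/9*x_2**2
  leading term x_1*x_2: subtract (-7/15*x_2)·f_2 from 7/3*x_1*x_2 - 4/3*x_1 + 1/9*x_2**4 + 1/3*x_2**3 - 4/9*x_2**2 → -4/3*x_1 + 1/9*x_2**4 + 10/9*x_2**3 + 17/9*x_2**2 - 28/9*x_2
  leading term x_1: subtract (4/15)·f_2 from -4/3*x_1 + 1/9*x_2**4 + 10/9*x_2**3 + 17/9*x_2**2 - 28/9*x_2 → 1/9*x_2**4 + 10/9*x_2**3 + 13/9*x_2**2 - 40/9*x_2 + 16/9
  leading term x_2**4: no divisor's leading term divides it; move 1/9*x_2**4 to the remainder.
  leading term x_2**3: no divisor's leading term divides it; move 10/9*x_2**3 to the remainder.
  leading term x_2**2: no divisor's leading term divides it; move 13/9*x_2**2 to the remainder.
  leading term x_2: no divisor's leading term divides it; move -40/9*x_2 to the remainder.
  leading term 1: no divisor's leading term divides it; move 16/9 to the remainder.
  remainder 1/9*x_2**4 + 10/9*x_2**3 + 13/9*x_2**2 - 40/9*x_2 + 16/9 ≠ 0; add h_3 = 1/9*x_2**4 + 10/9*x_2**3 + 13/9*x_2**2 - 40/9*x_2 + 16/9 to the basis.

The other S-polynomials (S(f_1,h_3), S(f_2,h_3)) all reduce to 0 modulo the current basis, so we have a Gröbner basis.
Inter-reduce: drop elements whose leading term is divisible by another's, tail-reduce, and make monic.
Reduced Gröbner basis: {x_1 - 1/3*x_2**2 - x_2 + 4/3, x_2**4 + 10*x_2**3 + 13*x_2**2 - 40*x_2 + 16}.
Label its elements g_1 = x_1 - 1/3*x_2**2 - x_2 + 4/3, g_2 = x_2**4 + 10*x_2**3 + 13*x_2**2 - 40*x_2 + 16.

Reduce p = 4*x_1 - 1/3*x_2**2 + x_2 + 13/3 modulo G:
  leading term x_1: subtract (4)·g_1 from 4*x_1 - 1/3*x_2**2 + x_2 + 13/3 → x_2**2 + 5*x_2 - 1
  leading term x_2**2: no divisor's leading term divides it; move x_2**2 to the remainder.
  leading term x_2: no divisor's leading term divides it; move 5*x_2 to the remainder.
  leading term 1: no divisor's leading term divides it; move -1 to the remainder.
  normal form = x_2**2 + 5*x_2 - 1.
The normal form is nonzero, so p ∉ I. Since p minus its normal form lies in I, I + (p) = I + (r) where r = x_2**2 + 5*x_2 - 1; decide whether this ideal is the whole ring.
Run Buchberger on G together with r (pairs among the g_i already reduce to 0 since G is a Gröbner basis):
g_1 = x_1 - 1/3*x_2**2 - x_2 + 4/3, LT = x_1.
g_2 = x_2**4 + 10*x_2**3 + 13*x_2**2 - 40*x_2 + 16, LT = x_2**4.
r = x_2**2 + 5*x_2 - 1, LT = x_2**2.

S(g_2,r): lcm = x_2**4. S = 5*x_2**3 + 14*x_2**2 - 40*x_2 + 16.
  leading term x_2**3: subtract (5*x_2)·r from 5*x_2**3 + 14*x_2**2 - 40*x_2 + 16 → -11*x_2**2 - 35*x_2 + 16
  leading term x_2**2: subtract (-11)·r from -11*x_2**2 - 35*x_2 + 16 → 20*x_2 + 5
  leading term x_2: no divisor's leading term divides it; move 20*x_2 to the remainder.
  leading term 1: no divisor's leading term divides it; move 5 to the remainder.
  remainder 20*x_2 + 5 ≠ 0; add m_4 = 20*x_2 + 5 to the basis.

S(g_2,m_4): lcm = x_2**4. S = 39/4*x_2**3 + 13*x_2**2 - 40*x_2 + 16.
  leading term x_2**3: subtract (39/4*x_2)·r from 39/4*x_2**3 + 13*x_2**2 - 40*x_2 + 16 → -143/4*x_2**2 - 121/4*x_2 + 16
  leading term x_2**2: subtract (-143/4)·r from -143/4*x_2**2 - 121/4*x_2 + 16 → 297/2*x_2 - 79/4
  leading term x_2: subtract (297/40)·m_4 from 297/2*x_2 - 79/4 → -455/8
  leading term 1: no divisor's leading term divides it; move -455/8 to the remainder.
  remainder -455/8 ≠ 0; add m_5 = -455/8 to the basis.

The other S-polynomials (S(g_1,g_2), S(g_1,r), S(g_1,m_4), S(r,m_4), S(g_1,m_5), S(g_2,m_5), S(r,m_5), S(m_4,m_5)) all reduce to 0 modulo the current basis, so we have a Gröbner basis.
Inter-reduce: drop elements whose leading term is divisible by another's, tail-reduce, and make monic.
Reduced Gröbner basis: {1}.
The reduced Gröbner basis of I + (p) is {1}: the ideal is the whole ring, so the enlarged system has no common solution — adjoining p is inconsistent.

Adjoining 4*x_1 - 1/3*x_2**2 + x_2 + 13/3 makes the ideal the whole ring: the system is inconsistent.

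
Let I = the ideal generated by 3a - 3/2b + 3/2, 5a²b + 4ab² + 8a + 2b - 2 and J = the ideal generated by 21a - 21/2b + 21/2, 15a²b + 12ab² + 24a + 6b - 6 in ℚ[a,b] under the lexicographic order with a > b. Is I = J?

Equality of ideals is decidable: compute both reduced Gröbner bases (unique for the ordering) and check whether they agree.
Buchberger on the first generating set:
f_1 = 3a - 3/2b + 3/2, LT = a.
f_2 = 5a²b + 4ab² + 8a + 2b - 2, LT = a²b.

S(f_1,f_2): lcm = a²b. S = -13/10ab² + ½ab - 8/5a - ⅖b + ⅖.
  reduce S modulo (f_1, f_2):
  remainder -13/20b³ + 9/10b² - 29/20b + 6/5 ≠ 0; add g_3 = -13/20b³ + 9/10b² - 29/20b + 6/5 to the basis.

The other S-polynomials (S(f_1,g_3), S(f_2,g_3)) all reduce to 0 modulo the current basis, so we have a Gröbner basis.
Inter-reduce: drop elements whose leading term is divisible by another's, tail-reduce, and make monic.
Reduced Gröbner basis: {a - ½b + ½, b³ - 18/13b² + 29/13b - 24/13}.

Buchberger on the second generating set:
h_1 = 21a - 21/2b + 21/2, LT = a.
h_2 = 15a²b + 12ab² + 24a + 6b - 6, LT = a²b.

S(h_1,h_2): lcm = a²b. S = -13/10ab² + ½ab - 8/5a - ⅖b + ⅖.
  reduce S modulo (h_1, h_2):
  remainder -13/20b³ + 9/10b² - 29/20b + 6/5 ≠ 0; add k_3 = -13/20b³ + 9/10b² - 29/20b + 6/5 to the basis.

The other S-polynomials (S(h_1,k_3), S(h_2,k_3)) all reduce to 0 modulo the current basis, so we have a Gröbner basis.
Inter-reduce: drop elements whose leading term is divisible by another's, tail-reduce, and make monic.
Reduced Gröbner basis: {a - ½b + ½, b³ - 18/13b² + 29/13b - 24/13}.

Same reduced basis, so the two generating sets span the same ideal.

Yes, the ideals are equal.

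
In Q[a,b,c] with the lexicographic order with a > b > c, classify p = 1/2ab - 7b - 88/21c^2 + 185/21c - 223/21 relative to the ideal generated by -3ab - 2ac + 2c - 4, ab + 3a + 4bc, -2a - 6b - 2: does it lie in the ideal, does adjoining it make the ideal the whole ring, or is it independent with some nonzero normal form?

First compute the reduced Gröbner basis of I by Buchberger's algorithm.
f_1 = -3ab - 2ac + 2c - 4, LT = ab.
f_2 = ab + 3a + 4bc, LT = ab.
f_3 = -2a - 6b - 2, LT = a.

S(f_1,f_2): lcm = ab. S = 2/3ac - 3a - 4bc - 2/3c + 4/3.
  leading term ac: subtract (-1/3c)·f_3 from 2/3ac - 3a - 4bc - 2/3c + 4/3 → -3a - 6bc - 4/3c + 4/3
  leading term a: subtract (3/2)·f_3 from -3a - 6bc - 4/3c + 4/3 → -6bc + 9b - 4/3c + 13/3
  leading term bc: no divisor's leading term divides it; move -6bc to the remainder.
  leading term b: no divisor's leading term divides it; move 9b to the remainder.
  leading term c: no divisor's leading term divides it; move -4/3c to the remainder.
  leading term 1: no divisor's leading term divides it; move 13/3 to the remainder.
  remainder -6bc + 9b - 4/3c + 13/3 ≠ 0; add h_4 = -6bc + 9b - 4/3c + 13/3 to the basis.

S(f_1,f_3): lcm = ab. S = 2/3ac - 3b^2 - b - 2/3c + 4/3.
  leading term ac: subtract (-1/3c)·f_3 from 2/3ac - 3b^2 - b - 2/3c + 4/3 → -3b^2 - 2bc - b - 4/3c + 4/3
  leading term b^2: no divisor's leading term divides it; move -3b^2 to the remainder.
  leading term bc: subtract (1/3)·h_4 from -2bc - b - 4/3c + 4/3 → -4b - 8/9c - 1/9
  leading term b: no divisor's leading term divides it; move -4b to the remainder.
  leading term c: no divisor's leading term divides it; move -8/9c to the remainder.
  leading term 1: no divisor's leading term divides it; move -1/9 to the remainder.
  remainder -3b^2 - 4b - 8/9c - 1/9 ≠ 0; add h_5 = -3b^2 - 4b - 8/9c - 1/9 to the basis.

S(f_1,h_4): lcm = abc. S = 3/2ab + 2/3ac^2 - 2/9ac + 13/18a - 2/3c^2 + 4/3c.
  leading term ab: subtract (-1/2)·f_1 from 3/2ab + 2/3ac^2 - 2/9ac + 13/18a - 2/3c^2 + 4/3c → 2/3ac^2 - 11/9ac + 13/18a - 2/3c^2 + 7/3c - 2
  leading term ac^2: subtract (-1/3c^2)·f_3 from 2/3ac^2 - 11/9ac + 13/18a - 2/3c^2 + 7/3c - 2 → -11/9ac + 13/18a - 2bc^2 - 4/3c^2 + 7/3c - 2
  leading term ac: subtract (11/18c)·f_3 from -11/9ac + 13/18a - 2bc^2 - 4/3c^2 + 7/3c - 2 → 13/18a - 2bc^2 + 11/3bc - 4/3c^2 + 32/9c - 2
  leading term a: subtract (-13/36)·f_3 from 13/18a - 2bc^2 + 11/3bc - 4/3c^2 + 32/9c - 2 → -2bc^2 + 11/3bc - 13/6b - 4/3c^2 + 32/9c - 49/18
  leading term bc^2: subtract (1/3c)·h_4 from -2bc^2 + 11/3bc - 13/6b - 4/3c^2 + 32/9c - 49/18 → 2/3bc - 13/6b - 8/9c^2 + 19/9c - 49/18
  leading term bc: subtract (-1/9)·h_4 from 2/3bc - 13/6b - 8/9c^2 + 19/9c - 49/18 → -7/6b - 8/9c^2 + 53/27c - 121/54
  leading term b: no divisor's leading term divides it; move -7/6b to the remainder.
  leading term c^2: no divisor's leading term divides it; move -8/9c^2 to the remainder.
  leading term c: no divisor's leading term divides it; move 53/27c to the remainder.
  leading term 1: no divisor's leading term divides it; move -121/54 to the remainder.
  remainder -7/6b - 8/9c^2 + 53/27c - 121/54 ≠ 0; add h_6 = -7/6b - 8/9c^2 + 53/27c - 121/54 to the basis.

S(h_4,h_6): lcm = bc. S = -3/2b - 16/21c^3 + 106/63c^2 - 107/63c - 13/18.
  leading term b: subtract (9/7)·h_6 from -3/2b - 16/21c^3 + 106/63c^2 - 107/63c - 13/18 → -16/21c^3 + 178/63c^2 - 38/9c + 136/63
  leading term c^3: no divisor's leading term divides it; move -16/21c^3 to the remainder.
  leading term c^2: no divisor's leading term divides it; move 178/63c^2 to the remainder.
  leading term c: no divisor's leading term divides it; move -38/9c to the remainder.
  leading term 1: no divisor's leading term divides it; move 136/63 to the remainder.
  remainder -16/21c^3 + 178/63c^2 - 38/9c + 136/63 ≠ 0; add h_7 = -16/21c^3 + 178/63c^2 - 38/9c + 136/63 to the basis.

The other S-polynomials (S(f_2,f_3), S(f_2,h_4), S(f_3,h_4), S(f_1,h_5), S(f_2,h_5), S(f_3,h_5), S(h_4,h_5), S(f_1,h_6), S(f_2,h_6), S(f_3,h_6), S(h_5,h_6), S(f_1,h_7), S(f_2,h_7), S(f_3,h_7), S(h_4,h_7), S(h_5,h_7), S(h_6,h_7)) all reduce to 0 modulo the current basis, so we have a Gröbner basis.
Inter-reduce: drop elements whose leading term is divisible by another's, tail-reduce, and make monic.
Reduced Gröbner basis: {a - 16/7c^2 + 106/21c - 100/21, b + 16/21c^2 - 106/63c + 121/63, c^3 - 89/24c^2 + 133/24c - 17/6}.
Label its elements g_1 = a - 16/7c^2 + 106/21c - 100/21, g_2 = b + 16/21c^2 - 106/63c + 121/63, g_3 = c^3 - 89/24c^2 + 133/24c - 17/6.

Reduce p = 1/2ab - 7b - 88/21c^2 + 185/21c - 223/21 modulo G:
  leading term ab: subtract (1/2b)·g_1 from 1/2ab - 7b - 88/21c^2 + 185/21c - 223/21 → 8/7bc^2 - 53/21bc - 97/21b - 88/21c^2 + 185/21c - 223/21
  leading term bc^2: subtract (8/7c^2)·g_2 from 8/7bc^2 - 53/21bc - 97/21b - 88/21c^2 + 185/21c - 223/21 → -53/21bc - 97/21b - 128/147c^4 + 848/441c^3 - 2816/441c^2 + 185/21c - 223/21
  leading term bc: subtract (-53/21c)·g_2 from -53/21bc - 97/21b - 128/147c^4 + 848/441c^3 - 2816/441c^2 + 185/21c - 223/21 → -97/21b - 128/147c^4 + 1696/441c^3 - 14066/1323c^2 + 18068/1323c - 223/21
  leading term b: subtract (-97/21)·g_2 from -97/21b - 128/147c^4 + 1696/441c^3 - 14066/1323c^2 + 18068/1323c - 223/21 → -128/147c^4 + 1696/441c^3 - 9410/1323c^2 + 7786/1323c - 2312/1323
  leading term c^4: subtract (-128/147c)·g_3 from -128/147c^4 + 1696/441c^3 - 9410/1323c^2 + 7786/1323c - 2312/1323 → 272/441c^3 - 3026/1323c^2 + 646/189c - 2312/1323
  leading term c^3: subtract (272/441)·g_3 from 272/441c^3 - 3026/1323c^2 + 646/189c - 2312/1323 → 0
  normal form = 0.
Since the normal form is 0, p ∈ I.

The remainder on division by a Gröbner basis is unique — it is the normal form.

1/2ab - 7b - 88/21c^2 + 185/21c - 223/21 lies in I (it reduces to 0).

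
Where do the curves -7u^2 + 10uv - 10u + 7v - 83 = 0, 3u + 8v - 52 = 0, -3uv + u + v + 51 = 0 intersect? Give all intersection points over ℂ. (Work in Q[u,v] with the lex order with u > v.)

Compute a lex Gröbner basis by Buchberger's algorithm.
f_1 = -7u^2 + 10uv - 10u + 7v - 83, LT = u^2.
f_2 = 3u + 8v - 52, LT = u.
f_3 = -3uv + u + v + 51, LT = uv.

S(f_1,f_2): lcm = u^2. S = -86/21uv + 394/21u - v + 83/7.
  reduce S modulo (f_1, f_2, f_3):
  remainder 688/63v^2 - 7687/63v + 21235/63 ≠ 0; add h_4 = 688/63v^2 - 7687/63v + 21235/63 to the basis.

S(f_1,f_3): lcm = u^2v. S = 1/3u^2 - 10/7uv^2 + 37/21uv + 17u - v^2 + 83/7v.
  reduce S modulo (f_1, f_2, f_3, h_4):
  remainder 230375/22188v - 1151875/22188 ≠ 0; add h_5 = 230375/22188v - 1151875/22188 to the basis.

The other S-polynomials (S(f_2,f_3), S(f_1,h_4), S(f_2,h_4), S(f_3,h_4), S(f_1,h_5), S(f_2,h_5), S(f_3,h_5), S(h_4,h_5)) all reduce to 0 modulo the current basis, so we have a Gröbner basis.
Inter-reduce: drop elements whose leading term is divisible by another's, tail-reduce, and make monic.
Reduced Gröbner basis: {u - 4, v - 5}.

A lex Gröbner basis eliminates variables successively. Here v - 5 depends only on v, with roots {5}; lifting each root through the earlier basis elements recovers the full solutions.
  v = 5: the earlier basis element becomes u - 4 = 0, giving u = 4 — point (4, 5).

{(4, 5)}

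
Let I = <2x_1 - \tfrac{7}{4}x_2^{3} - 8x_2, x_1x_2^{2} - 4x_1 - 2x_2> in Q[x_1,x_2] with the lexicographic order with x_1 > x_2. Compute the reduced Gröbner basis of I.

G = {x_1 - \tfrac{7}{8}x_2^{3} - 4x_2, x_2^{5} + \tfrac{4}{7}x_2^{3} - \tfrac{144}{7}x_2}

This is the nonlinear analogue of row-reducing a linear system.

f_1 = 2x_1 - \tfrac{7}{4}x_2^{3} - 8x_2, LT = x_1.
f_2 = x_1x_2^{2} - 4x_1 - 2x_2, LT = x_1x_2^{2}.

S(f_1,f_2): lcm = x_1x_2^{2}. S = 4x_1 - \tfrac{7}{8}x_2^{5} - 4x_2^{3} + 2x_2.
  leading term x_1: subtract (2)·f_1 from 4x_1 - \tfrac{7}{8}x_2^{5} - 4x_2^{3} + 2x_2 → -\tfrac{7}{8}x_2^{5} - \tfrac{1}{2}x_2^{3} + 18x_2
  leading term x_2^{5}: no divisor's leading term divides it; move -\tfrac{7}{8}x_2^{5} to the remainder.
  leading term x_2^{3}: no divisor's leading term divides it; move -\tfrac{1}{2}x_2^{3} to the remainder.
  leading term x_2: no divisor's leading term divides it; move 18x_2 to the remainder.
  remainder -\tfrac{7}{8}x_2^{5} - \tfrac{1}{2}x_2^{3} + 18x_2 ≠ 0; add g_3 = -\tfrac{7}{8}x_2^{5} - \tfrac{1}{2}x_2^{3} + 18x_2 to the basis.

The other S-polynomials (S(f_1,g_3), S(f_2,g_3)) all reduce to 0 modulo the current basis, so we have a Gröbner basis.
Inter-reduce: drop elements whose leading term is divisible by another's, tail-reduce, and make monic.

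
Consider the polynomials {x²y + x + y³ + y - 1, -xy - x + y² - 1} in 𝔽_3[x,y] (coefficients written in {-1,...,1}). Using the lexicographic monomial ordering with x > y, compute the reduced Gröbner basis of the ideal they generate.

G = {x² - x + y³ + y², xy + x - y² + 1, y⁴ - y² - y - 1}

f_1 = x²y + x + y³ + y - 1, LT = x²y.
f_2 = -xy - x + y² - 1, LT = xy.

S(f_1,f_2): lcm = x²y. S = -x² + xy² + y³ + y - 1.
  leading term x²: no divisor's leading term divides it; move -x² to the remainder.
  leading term xy²: subtract (-y)·f_2 from xy² + y³ + y - 1 → -xy - y³ - 1
  leading term xy: subtract (1)·f_2 from -xy - y³ - 1 → x - y³ - y²
  leading term x: no divisor's leading term divides it; move x to the remainder.
  leading term y³: no divisor's leading term divides it; move -y³ to the remainder.
  leading term y²: no divisor's leading term divides it; move -y² to the remainder.
  remainder -x² + x - y³ - y² ≠ 0; add g_3 = -x² + x - y³ - y² to the basis.

S(f_1,g_3): lcm = x²y. S = xy + x - y⁴ + y - 1.
  leading term xy: subtract (-1)·f_2 from xy + x - y⁴ + y - 1 → -y⁴ + y² + y + 1
  leading term y⁴: no divisor's leading term divides it; move -y⁴ to the remainder.
  leading term y²: no divisor's leading term divides it; move y² to the remainder.
  leading term y: no divisor's leading term divides it; move y to the remainder.
  leading term 1: no divisor's leading term divides it; move 1 to the remainder.
  remainder -y⁴ + y² + y + 1 ≠ 0; add g_4 = -y⁴ + y² + y + 1 to the basis.

The other S-polynomials (S(f_2,g_3), S(f_1,g_4), S(f_2,g_4), S(g_3,g_4)) all reduce to 0 modulo the current basis, so we have a Gröbner basis.
Inter-reduce: drop elements whose leading term is divisible by another's, tail-reduce, and make monic.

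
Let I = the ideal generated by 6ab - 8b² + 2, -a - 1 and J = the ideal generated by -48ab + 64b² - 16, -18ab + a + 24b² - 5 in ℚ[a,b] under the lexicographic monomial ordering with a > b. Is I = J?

For a fixed monomial order, each ideal has a unique reduced Gröbner basis; comparing bases decides equality.
Buchberger on the first generating set:
f_1 = 6ab - 8b² + 2, LT = ab.
f_2 = -a - 1, LT = a.

S(f_1,f_2): lcm = ab. S = -4/3b² - b + ⅓.
  leading term b²: no divisor's leading term divides it; move -4/3b² to the remainder.
  leading term b: no divisor's leading term divides it; move -b to the remainder.
  leading term 1: no divisor's leading term divides it; move ⅓ to the remainder.
  remainder -4/3b² - b + ⅓ ≠ 0; add g_3 = -4/3b² - b + ⅓ to the basis.

S(f_1,g_3): lcm = ab². S = -¾ab + ¼a - 4/3b³ + ⅓b.
  leading term ab: subtract (-⅛)·f_1 from -¾ab + ¼a - 4/3b³ + ⅓b → ¼a - 4/3b³ - b² + ⅓b + ¼
  leading term a: subtract (-¼)·f_2 from ¼a - 4/3b³ - b² + ⅓b + ¼ → -4/3b³ - b² + ⅓b
  leading term b³: subtract (b)·g_3 from -4/3b³ - b² + ⅓b → 0
  remainder 0.

S(f_2,g_3): leading monomials are coprime, so the S-polynomial reduces to 0 (Buchberger's first criterion).
Every S-polynomial of the final basis reduces to 0, so we have a Gröbner basis.
Inter-reduce: drop elements whose leading term is divisible by another's, tail-reduce, and make monic.
Reduced Gröbner basis: {a + 1, b² + ¾b - ¼}.

Buchberger on the second generating set:
h_1 = -48ab + 64b² - 16, LT = ab.
h_2 = -18ab + a + 24b² - 5, LT = ab.

S(h_1,h_2): lcm = ab. S = 1/18a + 1/18.
  leading term a: no divisor's leading term divides it; move 1/18a to the remainder.
  leading term 1: no divisor's leading term divides it; move 1/18 to the remainder.
  remainder 1/18a + 1/18 ≠ 0; add k_3 = 1/18a + 1/18 to the basis.

S(h_1,k_3): lcm = ab. S = -4/3b² - b + ⅓.
  leading term b²: no divisor's leading term divides it; move -4/3b² to the remainder.
  leading term b: no divisor's leading term divides it; move -b to the remainder.
  leading term 1: no divisor's leading term divides it; move ⅓ to the remainder.
  remainder -4/3b² - b + ⅓ ≠ 0; add k_4 = -4/3b² - b + ⅓ to the basis.

S(h_2,k_3): lcm = ab. S = -1/18a - 4/3b² - b + 5/18.
  leading term a: subtract (-1)·k_3 from -1/18a - 4/3b² - b + 5/18 → -4/3b² - b + ⅓
  leading term b²: subtract (1)·k_4 from -4/3b² - b + ⅓ → 0
  remainder 0.

S(h_1,k_4): lcm = ab². S = -¾ab + ¼a - 4/3b³ + ⅓b.
  leading term ab: subtract (1/64)·h_1 from -¾ab + ¼a - 4/3b³ + ⅓b → ¼a - 4/3b³ - b² + ⅓b + ¼
  leading term a: subtract (9/2)·k_3 from ¼a - 4/3b³ - b² + ⅓b + ¼ → -4/3b³ - b² + ⅓b
  leading term b³: subtract (b)·k_4 from -4/3b³ - b² + ⅓b → 0
  remainder 0.

S(h_2,k_4): lcm = ab². S = -29/36ab + ¼a - 4/3b³ + 5/18b.
  leading term ab: subtract (29/1728)·h_1 from -29/36ab + ¼a - 4/3b³ + 5/18b → ¼a - 4/3b³ - 29/27b² + 5/18b + 29/108
  leading term a: subtract (9/2)·k_3 from ¼a - 4/3b³ - 29/27b² + 5/18b + 29/108 → -4/3b³ - 29/27b² + 5/18b + 1/54
  leading term b³: subtract (b)·k_4 from -4/3b³ - 29/27b² + 5/18b + 1/54 → -2/27b² - 1/18b + 1/54
  leading term b²: subtract (1/18)·k_4 from -2/27b² - 1/18b + 1/54 → 0
  remainder 0.

S(k_3,k_4): leading monomials are coprime, so the S-polynomial reduces to 0 (Buchberger's first criterion).
Every S-polynomial of the final basis reduces to 0, so we have a Gröbner basis.
Inter-reduce: drop elements whose leading term is divisible by another's, tail-reduce, and make monic.
Reduced Gröbner basis: {a + 1, b² + ¾b - ¼}.

These coincide, so the ideals are equal.

Yes, the ideals are equal.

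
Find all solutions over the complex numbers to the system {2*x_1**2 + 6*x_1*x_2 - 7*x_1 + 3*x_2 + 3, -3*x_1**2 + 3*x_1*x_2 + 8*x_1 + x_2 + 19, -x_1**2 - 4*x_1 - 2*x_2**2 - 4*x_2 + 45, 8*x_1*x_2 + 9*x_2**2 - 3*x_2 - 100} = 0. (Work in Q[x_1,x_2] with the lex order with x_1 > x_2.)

{(-1, 4)}

Compute a lex Gröbner basis by Buchberger's algorithm.
f_1 = 2*x_1**2 + 6*x_1*x_2 - 7*x_1 + 3*x_2 + 3, LT = x_1**2.
f_2 = -3*x_1**2 + 3*x_1*x_2 + 8*x_1 + x_2 + 19, LT = x_1**2.
f_3 = -x_1**2 - 4*x_1 - 2*x_2**2 - 4*x_2 + 45, LT = x_1**2.
f_4 = 8*x_1*x_2 + 9*x_2**2 - 3*x_2 - 100, LT = x_1*x_2.

S(f_1,f_2): lcm = x_1**2. S = 4*x_1*x_2 - 5/6*x_1 + 11/6*x_2 + 47/6.
  leading term x_1*x_2: subtract (1/2)·f_4 from 4*x_1*x_2 - 5/6*x_1 + 11/6*x_2 + 47/6 → -5/6*x_1 - 9/2*x_2**2 + 10/3*x_2 + 347/6
  leading term x_1: no divisor's leading term divides it; move -5/6*x_1 to the remainder.
  leading term x_2**2: no divisor's leading term divides it; move -9/2*x_2**2 to the remainder.
  leading term x_2: no divisor's leading term divides it; move 10/3*x_2 to the remainder.
  leading term 1: no divisor's leading term divides it; move 347/6 to the remainder.
  remainder -5/6*x_1 - 9/2*x_2**2 + 10/3*x_2 + 347/6 ≠ 0; add h_5 = -5/6*x_1 - 9/2*x_2**2 + 10/3*x_2 + 347/6 to the basis.

S(f_1,f_3): lcm = x_1**2. S = 3*x_1*x_2 - 15/2*x_1 - 2*x_2**2 - 5/2*x_2 + 93/2.
  leading term x_1*x_2: subtract (3/8)·f_4 from 3*x_1*x_2 - 15/2*x_1 - 2*x_2**2 - 5/2*x_2 + 93/2 → -15/2*x_1 - 43/8*x_2**2 - 11/8*x_2 + 84
  leading term x_1: subtract (9)·h_5 from -15/2*x_1 - 43/8*x_2**2 - 11/8*x_2 + 84 → 281/8*x_2**2 - 251/8*x_2 - 873/2
  leading term x_2**2: no divisor's leading term divides it; move 281/8*x_2**2 to the remainder.
  leading term x_2: no divisor's leading term divides it; move -251/8*x_2 to the remainder.
  leading term 1: no divisor's leading term divides it; move -873/2 to the remainder.
  remainder 281/8*x_2**2 - 251/8*x_2 - 873/2 ≠ 0; add h_6 = 281/8*x_2**2 - 251/8*x_2 - 873/2 to the basis.

S(f_1,f_4): lcm = x_1**2*x_2. S = 15/8*x_1*x_2**2 - 25/8*x_1*x_2 + 25/2*x_1 + 3/2*x_2**2 + 3/2*x_2.
  leading term x_1*x_2**2: subtract (15/64*x_2)·f_4 from 15/8*x_1*x_2**2 - 25/8*x_1*x_2 + 25/2*x_1 + 3/2*x_2**2 + 3/2*x_2 → -25/8*x_1*x_2 + 25/2*x_1 - 135/64*x_2**3 + 141/64*x_2**2 + 399/16*x_2
  leading term x_1*x_2: subtract (-25/64)·f_4 from -25/8*x_1*x_2 + 25/2*x_1 - 135/64*x_2**3 + 141/64*x_2**2 + 399/16*x_2 → 25/2*x_1 - 135/64*x_2**3 + 183/32*x_2**2 + 1521/64*x_2 - 625/16
  leading term x_1: subtract (-15)·h_5 from 25/2*x_1 - 135/64*x_2**3 + 183/32*x_2**2 + 1521/64*x_2 - 625/16 → -135/64*x_2**3 - 1977/32*x_2**2 + 4721/64*x_2 + 13255/16
  leading term x_2**3: subtract (-135/2248*x_2)·h_6 from -135/64*x_2**3 - 1977/32*x_2**2 + 4721/64*x_2 + 13255/16 → -1144959/17984*x_2**2 + 855181/17984*x_2 + 13255/16
  leading term x_2**2: subtract (-1144959/631688)·h_6 from -1144959/17984*x_2**2 + 855181/17984*x_2 + 13255/16 → -735607/78961*x_2 + 2942428/78961
  leading term x_2: no divisor's leading term divides it; move -735607/78961*x_2 to the remainder.
  leading term 1: no divisor's leading term divides it; move 2942428/78961 to the remainder.
  remainder -735607/78961*x_2 + 2942428/78961 ≠ 0; add h_7 = -735607/78961*x_2 + 2942428/78961 to the basis.

The other S-polynomials (S(f_2,f_3), S(f_2,f_4), S(f_3,f_4), S(f_1,h_5), S(f_2,h_5), S(f_3,h_5), S(f_4,h_5), S(f_1,h_6), S(f_2,h_6), S(f_3,h_6), S(f_4,h_6), S(h_5,h_6), S(f_1,h_7), S(f_2,h_7), S(f_3,h_7), S(f_4,h_7), S(h_5,h_7), S(h_6,h_7)) all reduce to 0 modulo the current basis, so we have a Gröbner basis.
Inter-reduce: drop elements whose leading term is divisible by another's, tail-reduce, and make monic.
Reduced Gröbner basis: {x_1 + 1, x_2 - 4}.

Elimination: the polynomial x_2 - 4 lies in the elimination ideal for x_2, so x_2 ∈ {4}. For each such x_2, the remaining basis elements (now univariate) give the rest of the solution.
  x_2 = 4: the earlier basis element becomes x_1 + 1 = 0, giving x_1 = -1 — point (-1, 4).
Substituting each solution back into the original system confirms all equations vanish.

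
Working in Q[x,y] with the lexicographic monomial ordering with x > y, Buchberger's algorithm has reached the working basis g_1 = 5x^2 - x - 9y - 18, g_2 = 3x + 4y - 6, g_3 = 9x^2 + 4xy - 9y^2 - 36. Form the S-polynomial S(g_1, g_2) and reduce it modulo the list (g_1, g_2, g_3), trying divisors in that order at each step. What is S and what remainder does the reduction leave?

S(g_1, g_2) = -4/3xy + 9/5x - 9/5y - 18/5; remainder on division = 16/9y^2 - 103/15y.

lcm(LM(g_1), LM(g_2)) = x^2.
S = (lcm/LT(g_1))·g_1 − (lcm/LT(g_2))·g_2 = -4/3xy + 9/5x - 9/5y - 18/5.
Reduce S modulo (g_1, g_2, g_3) in that order:
  leading term xy: subtract (-4/9y)·g_2 from -4/3xy + 9/5x - 9/5y - 18/5 → 9/5x + 16/9y^2 - 67/15y - 18/5
  leading term x: subtract (3/5)·g_2 from 9/5x + 16/9y^2 - 67/15y - 18/5 → 16/9y^2 - 103/15y
  leading term y^2: no divisor's leading term divides it; move 16/9y^2 to the remainder.
  leading term y: no divisor's leading term divides it; move -103/15y to the remainder.
The remainder 16/9y^2 - 103/15y is nonzero, so it would be added as the next basis element.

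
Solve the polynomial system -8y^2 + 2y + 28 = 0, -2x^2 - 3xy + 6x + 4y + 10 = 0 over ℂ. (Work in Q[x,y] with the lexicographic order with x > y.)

Compute a lex Gröbner basis by Buchberger's algorithm.
f_1 = -8y^2 + 2y + 28, LT = y^2.
f_2 = -2x^2 - 3xy + 6x + 4y + 10, LT = x^2.

The S-polynomials (S(f_1,f_2)) all reduce to 0 modulo the current basis, so we have a Gröbner basis.
Inter-reduce: drop elements whose leading term is divisible by another's, tail-reduce, and make monic.
Reduced Gröbner basis: {x^2 + 3/2xy - 3x - 2y - 5, y^2 - 1/4y - 7/2}.

The lex basis is triangular: the last element involves only y. Solving y^2 - 1/4y - 7/2 = 0 gives y ∈ {-7/4, 2}; substituting each value into the earlier elements determines the remaining variables.
  y = -7/4: the earlier basis element becomes x^2 - 45/8x - 3/2 = 0, giving x = 45/16 - sqrt(2409)/16, 45/16 + sqrt(2409)/16 — points (45/16 - sqrt(2409)/16, -7/4), (45/16 + sqrt(2409)/16, -7/4).
  y = 2: the earlier basis element becomes x^2 - 9 = 0, giving x = -3, 3 — points (-3, 2), (3, 2).
A lex Gröbner basis triangularizes the system, enabling back-substitution.

{(45/16 - sqrt(2409)/16, -7/4), (45/16 + sqrt(2409)/16, -7/4), (-3, 2), (3, 2)}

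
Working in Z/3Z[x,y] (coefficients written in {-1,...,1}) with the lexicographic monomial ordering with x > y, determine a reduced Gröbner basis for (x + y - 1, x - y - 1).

G = {x - 1, y}

f_1 = x + y - 1, LT = x.
f_2 = x - y - 1, LT = x.

S(f_1,f_2): lcm = x. S = -y.
  reduce S modulo (f_1, f_2):
  remainder -y ≠ 0; add g_3 = -y to the basis.

The other S-polynomials (S(f_1,g_3), S(f_2,g_3)) all reduce to 0 modulo the current basis, so we have a Gröbner basis.
Inter-reduce: drop elements whose leading term is divisible by another's, tail-reduce, and make monic.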